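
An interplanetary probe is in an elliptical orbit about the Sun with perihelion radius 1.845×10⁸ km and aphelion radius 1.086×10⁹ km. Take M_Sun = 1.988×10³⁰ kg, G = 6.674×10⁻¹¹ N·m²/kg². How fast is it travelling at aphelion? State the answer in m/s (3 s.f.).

v ≈ 5960 m/s

μ = GM = 6.674×10⁻¹¹ × 1.988×10³⁰ = 1.327×10²⁰ m³/s².
Semi-major axis a = (r_p + r_a)/2 = 6.3525×10⁸ km = 6.352×10¹¹ m.
Vis-viva: v² = μ(2/r − 1/a) = 1.327×10²⁰ × (1.842×10⁻¹² − 1.574×10⁻¹²) = 3.548×10⁷ m²/s².
v = 5957 m/s.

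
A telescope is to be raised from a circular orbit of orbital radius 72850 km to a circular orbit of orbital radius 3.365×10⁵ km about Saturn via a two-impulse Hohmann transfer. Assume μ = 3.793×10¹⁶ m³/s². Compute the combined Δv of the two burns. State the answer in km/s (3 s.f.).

Δv_total ≈ 10.7 km/s

r₁ = 72850 km = 7.285×10⁷ m.
r₂ = 3.365×10⁵ km = 3.365×10⁸ m.
Transfer ellipse a_t = (r₁ + r₂)/2 = 2.047×10⁸ m.
At r₁: circular v_c1 = √(μ/r₁) = 22820 m/s; transfer-perikrone v_p = √[μ(2/r₁ − 1/a_t)] = 29260 m/s.
Δv₁ = v_p − v_c1 = 6440 m/s.
At r₂: circular v_c2 = √(μ/r₂) = 10620 m/s; transfer-apokrone v_a = √[μ(2/r₂ − 1/a_t)] = 6334 m/s.
Δv₂ = v_c2 − v_a = 4283 m/s.
Total Δv = Δv₁ + Δv₂ = 10720 m/s = 10.72 km/s.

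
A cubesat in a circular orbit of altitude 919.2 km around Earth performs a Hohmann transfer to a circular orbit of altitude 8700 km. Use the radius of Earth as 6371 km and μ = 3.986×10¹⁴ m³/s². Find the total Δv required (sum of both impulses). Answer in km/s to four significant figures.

r₁ = 6371 + 919.2 = 7290.2 km = 7.2902×10⁶ m.
r₂ = 6371 + 8700 = 15071 km = 1.5071×10⁷ m.
Transfer ellipse a_t = (r₁ + r₂)/2 = 1.118×10⁷ m.
At r₁: circular v_c1 = √(μ/r₁) = 7394 m/s; transfer-perigee v_p = √[μ(2/r₁ − 1/a_t)] = 8585 m/s.
Δv₁ = v_p − v_c1 = 1191 m/s.
At r₂: circular v_c2 = √(μ/r₂) = 5143 m/s; transfer-apogee v_a = √[μ(2/r₂ − 1/a_t)] = 4153 m/s.
Δv₂ = v_c2 − v_a = 990.0 m/s.
Total Δv = Δv₁ + Δv₂ = 2181 m/s = 2.181 km/s.

Δv_total ≈ 2.181 km/s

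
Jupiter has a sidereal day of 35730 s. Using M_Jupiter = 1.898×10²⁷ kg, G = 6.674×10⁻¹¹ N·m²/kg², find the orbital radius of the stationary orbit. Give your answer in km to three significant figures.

μ = GM = 6.674×10⁻¹¹ × 1.898×10²⁷ = 1.267×10¹⁷ m³/s².
A synchronous orbit has period T, so by Kepler's third law a = (μT²/4π²)^(1/3).
μT²/4π² = 1.267×10¹⁷ × (3.573×10⁴)² / 39.48 = 4.096×10²⁴ m³.
a = 1.600×10⁸ m = 1.6000×10⁵ km.

r_sync ≈ 1.60×10⁵ km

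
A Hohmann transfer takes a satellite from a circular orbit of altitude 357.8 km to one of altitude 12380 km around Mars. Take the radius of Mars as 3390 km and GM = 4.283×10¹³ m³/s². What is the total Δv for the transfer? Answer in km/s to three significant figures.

r₁ = 3390 + 357.8 = 3747.8 km = 3.7478×10⁶ m.
r₂ = 3390 + 12380 = 15770 km = 1.5770×10⁷ m.
Transfer ellipse a_t = (r₁ + r₂)/2 = 9.759×10⁶ m.
At r₁: circular v_c1 = √(μ/r₁) = 3381 m/s; transfer-periapsis v_p = √[μ(2/r₁ − 1/a_t)] = 4297 m/s.
Δv₁ = v_p − v_c1 = 916.8 m/s.
At r₂: circular v_c2 = √(μ/r₂) = 1648 m/s; transfer-apoapsis v_a = √[μ(2/r₂ − 1/a_t)] = 1021 m/s.
Δv₂ = v_c2 − v_a = 626.7 m/s.
Total Δv = Δv₁ + Δv₂ = 1544 m/s = 1.544 km/s.

Δv_total ≈ 1.54 km/s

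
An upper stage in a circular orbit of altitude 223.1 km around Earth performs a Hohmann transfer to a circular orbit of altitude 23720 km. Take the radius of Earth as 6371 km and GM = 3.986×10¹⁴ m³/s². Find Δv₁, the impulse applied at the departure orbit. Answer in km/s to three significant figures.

r₁ = 6371 + 223.1 = 6594.1 km = 6.5941×10⁶ m.
r₂ = 6371 + 23720 = 30091 km = 3.0091×10⁷ m.
Transfer ellipse a_t = (r₁ + r₂)/2 = 1.834×10⁷ m.
At r₁: circular v_c1 = √(μ/r₁) = 7775 m/s; transfer-perigee v_p = √[μ(2/r₁ − 1/a_t)] = 9958 m/s.
Δv₁ = v_p − v_c1 = 2183 m/s.
= 2.183 km/s.

Δv ≈ 2.18 km/s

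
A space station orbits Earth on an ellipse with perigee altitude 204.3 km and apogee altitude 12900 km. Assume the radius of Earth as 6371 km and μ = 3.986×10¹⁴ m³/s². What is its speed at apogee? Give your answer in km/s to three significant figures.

v ≈ 3.24 km/s

r_p = 6371 + 204.3 = 6575.3 km = 6.5753×10⁶ m.
r_a = 6371 + 12900 = 19271 km = 1.9271×10⁷ m.
Semi-major axis a = (r_p + r_a)/2 = 12923 km = 1.292×10⁷ m.
Vis-viva: v² = μ(2/r − 1/a) = 3.986×10¹⁴ × (1.038×10⁻⁷ − 7.738×10⁻⁸) = 1.052×10⁷ m²/s².
v = 3244 m/s = 3.244 km/s.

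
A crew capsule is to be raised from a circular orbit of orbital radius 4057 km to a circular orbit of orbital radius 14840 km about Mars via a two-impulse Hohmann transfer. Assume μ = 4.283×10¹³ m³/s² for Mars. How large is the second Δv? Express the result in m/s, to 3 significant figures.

Δv ≈ 586 m/s

r₁ = 4057 km = 4.057×10⁶ m.
r₂ = 14840 km = 1.484×10⁷ m.
Transfer ellipse a_t = (r₁ + r₂)/2 = 9.448×10⁶ m.
At r₁: circular v_c1 = √(μ/r₁) = 3249 m/s; transfer-periapsis v_p = √[μ(2/r₁ − 1/a_t)] = 4072 m/s.
At r₂: circular v_c2 = √(μ/r₂) = 1699 m/s; transfer-apoapsis v_a = √[μ(2/r₂ − 1/a_t)] = 1113 m/s.
Δv₂ = v_c2 − v_a = 585.6 m/s.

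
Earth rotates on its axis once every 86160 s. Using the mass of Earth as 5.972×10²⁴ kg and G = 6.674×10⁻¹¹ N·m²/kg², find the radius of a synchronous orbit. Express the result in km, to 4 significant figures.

μ = GM = 6.674×10⁻¹¹ × 5.972×10²⁴ = 3.986×10¹⁴ m³/s².
A synchronous orbit has period T, so by Kepler's third law a = (μT²/4π²)^(1/3).
μT²/4π² = 3.986×10¹⁴ × (8.616×10⁴)² / 39.48 = 7.495×10²² m³.
a = 4.216×10⁷ m = 42162 km.

r_sync ≈ 42160 km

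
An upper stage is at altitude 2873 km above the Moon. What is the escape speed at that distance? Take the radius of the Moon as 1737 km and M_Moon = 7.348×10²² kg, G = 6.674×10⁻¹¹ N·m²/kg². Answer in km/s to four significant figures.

μ = GM = 6.674×10⁻¹¹ × 7.348×10²² = 4.904×10¹² m³/s².
r = 1737 + 2873 = 4610.0 km = 4.6100×10⁶ m.
Escape speed v_esc = √(2μ/r) = √(2 × 4.904×10¹² / 4.610×10⁶) = √(2.128×10⁶) = 1459 m/s.
= 1.459 km/s.

v_esc ≈ 1.459 km/s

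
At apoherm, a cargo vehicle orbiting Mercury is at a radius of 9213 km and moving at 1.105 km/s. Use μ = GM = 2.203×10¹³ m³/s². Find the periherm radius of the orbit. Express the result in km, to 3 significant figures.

r_a = 9.213×10⁶ m.
Specific energy ε = v²/2 − μ/r = -1.781×10⁶ J/kg, so a = −μ/(2ε) = 6.186×10⁶ m.
The apsides satisfy r_p + r_a = 2a, so the periherm radius is 2a − r_a = 3.159×10⁶ m = 3158.7 km.

periherm radius ≈ 3160 km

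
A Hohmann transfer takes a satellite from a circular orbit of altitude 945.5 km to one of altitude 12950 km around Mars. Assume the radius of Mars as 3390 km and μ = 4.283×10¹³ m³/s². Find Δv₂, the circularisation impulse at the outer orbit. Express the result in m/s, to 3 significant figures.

r₁ = 3390 + 945.5 = 4335.5 km = 4.3355×10⁶ m.
r₂ = 3390 + 12950 = 16340 km = 1.6340×10⁷ m.
Transfer ellipse a_t = (r₁ + r₂)/2 = 1.034×10⁷ m.
At r₁: circular v_c1 = √(μ/r₁) = 3143 m/s; transfer-periapsis v_p = √[μ(2/r₁ − 1/a_t)] = 3952 m/s.
At r₂: circular v_c2 = √(μ/r₂) = 1619 m/s; transfer-apoapsis v_a = √[μ(2/r₂ − 1/a_t)] = 1048 m/s.
Δv₂ = v_c2 − v_a = 570.5 m/s.

Δv ≈ 571 m/s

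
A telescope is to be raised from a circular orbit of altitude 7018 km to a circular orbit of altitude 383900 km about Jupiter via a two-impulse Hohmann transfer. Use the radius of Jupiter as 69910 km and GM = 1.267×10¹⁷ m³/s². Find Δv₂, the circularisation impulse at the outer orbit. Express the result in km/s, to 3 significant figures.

r₁ = 69910 + 7018 = 76928 km = 7.6928×10⁷ m.
r₂ = 69910 + 383900 = 453810 km = 4.5381×10⁸ m.
Transfer ellipse a_t = (r₁ + r₂)/2 = 2.654×10⁸ m.
At r₁: circular v_c1 = √(μ/r₁) = 40580 m/s; transfer-perijove v_p = √[μ(2/r₁ − 1/a_t)] = 53070 m/s.
At r₂: circular v_c2 = √(μ/r₂) = 16710 m/s; transfer-apojove v_a = √[μ(2/r₂ − 1/a_t)] = 8996 m/s.
Δv₂ = v_c2 − v_a = 7713 m/s.
= 7.713 km/s.

Δv ≈ 7.71 km/s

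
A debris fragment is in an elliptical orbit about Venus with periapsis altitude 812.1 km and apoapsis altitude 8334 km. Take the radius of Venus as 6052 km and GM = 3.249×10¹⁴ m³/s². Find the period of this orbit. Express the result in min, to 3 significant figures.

r_p = 6052 + 812.1 = 6864.1 km = 6.8641×10⁶ m.
r_a = 6052 + 8334 = 14386 km = 1.4386×10⁷ m.
Semi-major axis a = (r_p + r_a)/2 = (6864.1 + 14386)/2 = 10625 km = 1.063×10⁷ m.
By Kepler's third law T = 2π√(a³/μ) = 2π × 1.921×10³ = 1.207×10⁴ s.
= 201.2 min.

T ≈ 201 min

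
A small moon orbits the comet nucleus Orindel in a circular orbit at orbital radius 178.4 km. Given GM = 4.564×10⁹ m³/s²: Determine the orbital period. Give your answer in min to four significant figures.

r = 178.4 km = 1.784×10⁵ m.
Kepler's third law: T = 2π√(r³/μ) = 2π√((1.784×10⁵)³ / 4.564×10⁹).
r³/μ = 1.244×10⁶ s², so T = 2π × 1.115×10³ = 7.008×10³ s.
Converting: 7.008×10³ s ÷ 60.00 = 116.8 min.

T ≈ 116.8 min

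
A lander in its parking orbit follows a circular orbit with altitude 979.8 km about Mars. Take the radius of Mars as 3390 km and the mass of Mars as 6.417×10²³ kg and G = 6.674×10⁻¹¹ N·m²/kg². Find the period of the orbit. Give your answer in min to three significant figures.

μ = GM = 6.674×10⁻¹¹ × 6.417×10²³ = 4.283×10¹³ m³/s².
r = 3390 + 979.8 = 4369.8 km = 4.3698×10⁶ m.
Kepler's third law: T = 2π√(r³/μ) = 2π√((4.370×10⁶)³ / 4.283×10¹³).
r³/μ = 1.948×10⁶ s², so T = 2π × 1.396×10³ = 8.770×10³ s.
Converting: 8.770×10³ s ÷ 60.00 = 146.2 min.

T ≈ 146 min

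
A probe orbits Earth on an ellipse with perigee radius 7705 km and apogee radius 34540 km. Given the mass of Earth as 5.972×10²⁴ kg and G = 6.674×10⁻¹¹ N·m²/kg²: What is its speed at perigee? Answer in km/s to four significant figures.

μ = GM = 6.674×10⁻¹¹ × 5.972×10²⁴ = 3.986×10¹⁴ m³/s².
Semi-major axis a = (r_p + r_a)/2 = 21122 km = 2.112×10⁷ m.
Vis-viva: v² = μ(2/r − 1/a) = 3.986×10¹⁴ × (2.596×10⁻⁷ − 4.734×10⁻⁸) = 8.459×10⁷ m²/s².
v = 9197 m/s = 9.197 km/s.

v ≈ 9.197 km/s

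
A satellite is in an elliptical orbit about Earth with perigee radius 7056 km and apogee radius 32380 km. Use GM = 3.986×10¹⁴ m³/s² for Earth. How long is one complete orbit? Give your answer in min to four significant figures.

Semi-major axis a = (r_p + r_a)/2 = (7056.0 + 32380)/2 = 19718 km = 1.972×10⁷ m.
By Kepler's third law T = 2π√(a³/μ) = 2π × 4.386×10³ = 2.756×10⁴ s.
= 459.3 min.

T ≈ 459.3 min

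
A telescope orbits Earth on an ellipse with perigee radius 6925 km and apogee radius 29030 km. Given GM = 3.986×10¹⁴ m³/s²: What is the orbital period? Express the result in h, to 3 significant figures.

Semi-major axis a = (r_p + r_a)/2 = (6925.0 + 29030)/2 = 17978 km = 1.798×10⁷ m.
By Kepler's third law T = 2π√(a³/μ) = 2π × 3.818×10³ = 2.399×10⁴ s.
= 6.664 h.

T ≈ 6.66 h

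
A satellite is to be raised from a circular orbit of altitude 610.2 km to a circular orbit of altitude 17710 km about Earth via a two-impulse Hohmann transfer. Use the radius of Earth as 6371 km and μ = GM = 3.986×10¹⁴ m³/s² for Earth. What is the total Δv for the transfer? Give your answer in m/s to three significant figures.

Δv_total ≈ 3190 m/s

r₁ = 6371 + 610.2 = 6981.2 km = 6.9812×10⁶ m.
r₂ = 6371 + 17710 = 24081 km = 2.4081×10⁷ m.
Transfer ellipse a_t = (r₁ + r₂)/2 = 1.553×10⁷ m.
At r₁: circular v_c1 = √(μ/r₁) = 7556 m/s; transfer-perigee v_p = √[μ(2/r₁ − 1/a_t)] = 9409 m/s.
Δv₁ = v_p − v_c1 = 1853 m/s.
At r₂: circular v_c2 = √(μ/r₂) = 4068 m/s; transfer-apogee v_a = √[μ(2/r₂ − 1/a_t)] = 2728 m/s.
Δv₂ = v_c2 − v_a = 1341 m/s.
Total Δv = Δv₁ + Δv₂ = 3193 m/s.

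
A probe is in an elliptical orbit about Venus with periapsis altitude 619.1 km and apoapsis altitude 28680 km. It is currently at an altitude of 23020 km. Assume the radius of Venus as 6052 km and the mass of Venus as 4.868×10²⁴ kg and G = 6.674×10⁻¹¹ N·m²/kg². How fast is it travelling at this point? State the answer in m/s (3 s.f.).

v ≈ 2580 m/s

μ = GM = 6.674×10⁻¹¹ × 4.868×10²⁴ = 3.249×10¹⁴ m³/s².
r_p = 6052 + 619.1 = 6671.1 km = 6.6711×10⁶ m.
r_a = 6052 + 28680 = 34732 km = 3.4732×10⁷ m.
r = 6052 + 23020 = 29072 km = 2.907×10⁷ m.
Semi-major axis a = (r_p + r_a)/2 = 20702 km = 2.070×10⁷ m.
Vis-viva: v² = μ(2/r − 1/a) = 3.249×10¹⁴ × (6.879×10⁻⁸ − 4.831×10⁻⁸) = 6.657×10⁶ m²/s².
v = 2580 m/s.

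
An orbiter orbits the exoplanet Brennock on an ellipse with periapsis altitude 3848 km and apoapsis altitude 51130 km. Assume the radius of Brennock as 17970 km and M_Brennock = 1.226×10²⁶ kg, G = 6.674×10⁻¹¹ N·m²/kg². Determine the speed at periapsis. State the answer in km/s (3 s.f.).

v ≈ 23.9 km/s

μ = GM = 6.674×10⁻¹¹ × 1.226×10²⁶ = 8.182×10¹⁵ m³/s².
r_p = 17970 + 3848 = 21818 km = 2.1818×10⁷ m.
r_a = 17970 + 51130 = 69100 km = 6.9100×10⁷ m.
Semi-major axis a = (r_p + r_a)/2 = 45459 km = 4.546×10⁷ m.
Vis-viva: v² = μ(2/r − 1/a) = 8.182×10¹⁵ × (9.167×10⁻⁸ − 2.200×10⁻⁸) = 5.701×10⁸ m²/s².
v = 23880 m/s = 23.88 km/s.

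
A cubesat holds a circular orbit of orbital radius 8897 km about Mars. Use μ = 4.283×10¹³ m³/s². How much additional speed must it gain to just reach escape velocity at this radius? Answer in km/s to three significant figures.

Δv ≈ 0.909 km/s

r = 8897 km = 8.897×10⁶ m.
Circular speed v_c = √(μ/r) = 2194 m/s.
Escape speed v_esc = √(2μ/r) = √2 × v_c = 3103 m/s.
Δv = v_esc − v_c = 908.8 m/s = 0.9088 km/s.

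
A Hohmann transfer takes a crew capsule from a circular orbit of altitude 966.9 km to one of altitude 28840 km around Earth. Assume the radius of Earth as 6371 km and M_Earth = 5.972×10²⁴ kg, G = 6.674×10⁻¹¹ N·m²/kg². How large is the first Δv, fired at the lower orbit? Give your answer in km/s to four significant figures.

Δv ≈ 2.112 km/s

μ = GM = 6.674×10⁻¹¹ × 5.972×10²⁴ = 3.986×10¹⁴ m³/s².
r₁ = 6371 + 966.9 = 7337.9 km = 7.3379×10⁶ m.
r₂ = 6371 + 28840 = 35211 km = 3.5211×10⁷ m.
Transfer ellipse a_t = (r₁ + r₂)/2 = 2.127×10⁷ m.
At r₁: circular v_c1 = √(μ/r₁) = 7370 m/s; transfer-perigee v_p = √[μ(2/r₁ − 1/a_t)] = 9482 m/s.
Δv₁ = v_p − v_c1 = 2112 m/s.
= 2.112 km/s.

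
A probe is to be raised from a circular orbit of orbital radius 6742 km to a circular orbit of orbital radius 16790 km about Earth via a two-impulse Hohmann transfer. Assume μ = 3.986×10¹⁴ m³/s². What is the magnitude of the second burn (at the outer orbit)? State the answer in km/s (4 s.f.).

Δv ≈ 1.184 km/s

r₁ = 6742 km = 6.742×10⁶ m.
r₂ = 16790 km = 1.679×10⁷ m.
Transfer ellipse a_t = (r₁ + r₂)/2 = 1.177×10⁷ m.
At r₁: circular v_c1 = √(μ/r₁) = 7689 m/s; transfer-perigee v_p = √[μ(2/r₁ − 1/a_t)] = 9185 m/s.
At r₂: circular v_c2 = √(μ/r₂) = 4872 m/s; transfer-apogee v_a = √[μ(2/r₂ − 1/a_t)] = 3688 m/s.
Δv₂ = v_c2 − v_a = 1184 m/s.
= 1.184 km/s.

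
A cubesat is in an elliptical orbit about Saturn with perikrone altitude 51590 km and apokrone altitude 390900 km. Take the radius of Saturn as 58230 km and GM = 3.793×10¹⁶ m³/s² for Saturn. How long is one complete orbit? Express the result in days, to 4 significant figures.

r_p = 58230 + 51590 = 109820 km = 1.0982×10⁸ m.
r_a = 58230 + 390900 = 449130 km = 4.4913×10⁸ m.
Semi-major axis a = (r_p + r_a)/2 = (1.0982×10⁵ + 4.4913×10⁵)/2 = 2.7948×10⁵ km = 2.795×10⁸ m.
By Kepler's third law T = 2π√(a³/μ) = 2π × 2.399×10⁴ = 1.507×10⁵ s.
= 1.745 days.

T ≈ 1.745 days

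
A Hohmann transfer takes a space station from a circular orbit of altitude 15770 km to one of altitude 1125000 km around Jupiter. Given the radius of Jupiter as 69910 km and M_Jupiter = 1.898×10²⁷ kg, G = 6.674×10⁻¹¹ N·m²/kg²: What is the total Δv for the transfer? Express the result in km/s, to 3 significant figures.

Δv_total ≈ 20.6 km/s

μ = GM = 6.674×10⁻¹¹ × 1.898×10²⁷ = 1.267×10¹⁷ m³/s².
r₁ = 69910 + 15770 = 85680 km = 8.5680×10⁷ m.
r₂ = 69910 + 1125000 = 1194900 km = 1.1949×10⁹ m.
Transfer ellipse a_t = (r₁ + r₂)/2 = 6.403×10⁸ m.
At r₁: circular v_c1 = √(μ/r₁) = 38450 m/s; transfer-perijove v_p = √[μ(2/r₁ − 1/a_t)] = 52530 m/s.
Δv₁ = v_p − v_c1 = 14080 m/s.
At r₂: circular v_c2 = √(μ/r₂) = 10300 m/s; transfer-apojove v_a = √[μ(2/r₂ − 1/a_t)] = 3766 m/s.
Δv₂ = v_c2 − v_a = 6530 m/s.
Total Δv = Δv₁ + Δv₂ = 20610 m/s = 20.61 km/s.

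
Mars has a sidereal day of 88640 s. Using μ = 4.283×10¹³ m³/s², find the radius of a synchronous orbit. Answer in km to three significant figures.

r_sync ≈ 20400 km

A synchronous orbit has period T, so by Kepler's third law a = (μT²/4π²)^(1/3).
μT²/4π² = 4.283×10¹³ × (8.864×10⁴)² / 39.48 = 8.524×10²¹ m³.
a = 2.043×10⁷ m = 20428 km.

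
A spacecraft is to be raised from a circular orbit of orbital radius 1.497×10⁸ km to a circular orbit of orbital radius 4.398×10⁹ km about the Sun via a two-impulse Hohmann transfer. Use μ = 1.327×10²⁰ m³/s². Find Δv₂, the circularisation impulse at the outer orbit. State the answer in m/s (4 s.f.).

r₁ = 1.497×10⁸ km = 1.497×10¹¹ m.
r₂ = 4.398×10⁹ km = 4.398×10¹² m.
Transfer ellipse a_t = (r₁ + r₂)/2 = 2.274×10¹² m.
At r₁: circular v_c1 = √(μ/r₁) = 29770 m/s; transfer-perihelion v_p = √[μ(2/r₁ − 1/a_t)] = 41410 m/s.
At r₂: circular v_c2 = √(μ/r₂) = 5493 m/s; transfer-aphelion v_a = √[μ(2/r₂ − 1/a_t)] = 1409 m/s.
Δv₂ = v_c2 − v_a = 4084 m/s.

Δv ≈ 4084 m/s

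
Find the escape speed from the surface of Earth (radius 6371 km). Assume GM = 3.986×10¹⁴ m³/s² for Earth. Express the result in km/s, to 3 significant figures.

r = R = 6.371×10⁶ m.
Escape speed v_esc = √(2μ/r) = √(2 × 3.986×10¹⁴ / 6.371×10⁶) = √(1.251×10⁸) = 11190 m/s.
= 11.19 km/s.

v_esc ≈ 11.2 km/s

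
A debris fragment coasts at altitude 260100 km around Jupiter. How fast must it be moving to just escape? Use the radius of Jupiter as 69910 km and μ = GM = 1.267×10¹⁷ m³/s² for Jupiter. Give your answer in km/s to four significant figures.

v_esc ≈ 27.71 km/s

r = 69910 + 260100 = 330010 km = 3.3001×10⁸ m.
Escape speed v_esc = √(2μ/r) = √(2 × 1.267×10¹⁷ / 3.300×10⁸) = √(7.679×10⁸) = 27710 m/s.
= 27.71 km/s.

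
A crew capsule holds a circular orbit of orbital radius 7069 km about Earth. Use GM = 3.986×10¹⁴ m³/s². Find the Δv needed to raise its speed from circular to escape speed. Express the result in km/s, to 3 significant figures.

Δv ≈ 3.11 km/s

r = 7069 km = 7.069×10⁶ m.
Circular speed v_c = √(μ/r) = 7509 m/s.
Escape speed v_esc = √(2μ/r) = √2 × v_c = 10620 m/s.
Δv = v_esc − v_c = 3110 m/s = 3.110 km/s.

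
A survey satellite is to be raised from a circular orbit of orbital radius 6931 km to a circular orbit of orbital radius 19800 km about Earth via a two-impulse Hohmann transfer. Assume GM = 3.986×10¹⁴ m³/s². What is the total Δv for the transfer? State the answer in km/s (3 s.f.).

Δv_total ≈ 2.90 km/s

r₁ = 6931 km = 6.931×10⁶ m.
r₂ = 19800 km = 1.980×10⁷ m.
Transfer ellipse a_t = (r₁ + r₂)/2 = 1.337×10⁷ m.
At r₁: circular v_c1 = √(μ/r₁) = 7584 m/s; transfer-perigee v_p = √[μ(2/r₁ − 1/a_t)] = 9230 m/s.
Δv₁ = v_p − v_c1 = 1647 m/s.
At r₂: circular v_c2 = √(μ/r₂) = 4487 m/s; transfer-apogee v_a = √[μ(2/r₂ − 1/a_t)] = 3231 m/s.
Δv₂ = v_c2 − v_a = 1256 m/s.
Total Δv = Δv₁ + Δv₂ = 2902 m/s = 2.902 km/s.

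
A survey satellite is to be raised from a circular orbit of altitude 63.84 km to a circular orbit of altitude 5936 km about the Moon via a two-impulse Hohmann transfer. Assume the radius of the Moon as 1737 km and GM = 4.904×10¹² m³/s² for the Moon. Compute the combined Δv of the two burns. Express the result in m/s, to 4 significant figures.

r₁ = 1737 + 63.84 = 1800.8 km = 1.8008×10⁶ m.
r₂ = 1737 + 5936 = 7673.0 km = 7.6730×10⁶ m.
Transfer ellipse a_t = (r₁ + r₂)/2 = 4.737×10⁶ m.
At r₁: circular v_c1 = √(μ/r₁) = 1650 m/s; transfer-perilune v_p = √[μ(2/r₁ − 1/a_t)] = 2100 m/s.
Δv₁ = v_p − v_c1 = 450.1 m/s.
At r₂: circular v_c2 = √(μ/r₂) = 799.5 m/s; transfer-apolune v_a = √[μ(2/r₂ − 1/a_t)] = 492.9 m/s.
Δv₂ = v_c2 − v_a = 306.5 m/s.
Total Δv = Δv₁ + Δv₂ = 756.6 m/s.

Δv_total ≈ 756.6 m/s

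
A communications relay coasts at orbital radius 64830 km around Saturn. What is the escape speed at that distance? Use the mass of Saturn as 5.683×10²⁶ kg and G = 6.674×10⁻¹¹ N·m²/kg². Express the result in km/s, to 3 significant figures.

μ = GM = 6.674×10⁻¹¹ × 5.683×10²⁶ = 3.793×10¹⁶ m³/s².
r = 64830 km = 6.483×10⁷ m.
Escape speed v_esc = √(2μ/r) = √(2 × 3.793×10¹⁶ / 6.483×10⁷) = √(1.170×10⁹) = 34210 m/s.
= 34.21 km/s.

v_esc ≈ 34.2 km/s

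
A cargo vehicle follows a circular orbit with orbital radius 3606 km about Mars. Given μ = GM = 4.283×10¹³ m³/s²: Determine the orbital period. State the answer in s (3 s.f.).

r = 3606 km = 3.606×10⁶ m.
Kepler's third law: T = 2π√(r³/μ) = 2π√((3.606×10⁶)³ / 4.283×10¹³).
r³/μ = 1.095×10⁶ s², so T = 2π × 1.046×10³ = 6.574×10³ s.

T ≈ 6570 s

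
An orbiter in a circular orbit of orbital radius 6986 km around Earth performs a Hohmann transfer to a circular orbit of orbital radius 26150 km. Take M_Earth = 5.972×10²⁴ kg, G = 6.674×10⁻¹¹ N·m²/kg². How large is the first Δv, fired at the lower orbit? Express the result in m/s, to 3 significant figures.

Δv ≈ 1940 m/s

μ = GM = 6.674×10⁻¹¹ × 5.972×10²⁴ = 3.986×10¹⁴ m³/s².
r₁ = 6986 km = 6.986×10⁶ m.
r₂ = 26150 km = 2.615×10⁷ m.
Transfer ellipse a_t = (r₁ + r₂)/2 = 1.657×10⁷ m.
At r₁: circular v_c1 = √(μ/r₁) = 7553 m/s; transfer-perigee v_p = √[μ(2/r₁ − 1/a_t)] = 9489 m/s.
Δv₁ = v_p − v_c1 = 1936 m/s.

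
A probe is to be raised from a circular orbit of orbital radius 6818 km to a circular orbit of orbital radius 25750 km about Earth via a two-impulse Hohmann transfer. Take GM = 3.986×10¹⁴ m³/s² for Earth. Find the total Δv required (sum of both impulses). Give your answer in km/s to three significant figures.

r₁ = 6818 km = 6.818×10⁶ m.
r₂ = 25750 km = 2.575×10⁷ m.
Transfer ellipse a_t = (r₁ + r₂)/2 = 1.628×10⁷ m.
At r₁: circular v_c1 = √(μ/r₁) = 7646 m/s; transfer-perigee v_p = √[μ(2/r₁ − 1/a_t)] = 9615 m/s.
Δv₁ = v_p − v_c1 = 1969 m/s.
At r₂: circular v_c2 = √(μ/r₂) = 3934 m/s; transfer-apogee v_a = √[μ(2/r₂ − 1/a_t)] = 2546 m/s.
Δv₂ = v_c2 − v_a = 1389 m/s.
Total Δv = Δv₁ + Δv₂ = 3357 m/s = 3.357 km/s.

Δv_total ≈ 3.36 km/s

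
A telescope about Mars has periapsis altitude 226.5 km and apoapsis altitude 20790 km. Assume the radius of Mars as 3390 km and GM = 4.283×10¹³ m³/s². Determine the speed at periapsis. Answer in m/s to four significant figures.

v ≈ 4539 m/s

r_p = 3390 + 226.5 = 3616.5 km = 3.6165×10⁶ m.
r_a = 3390 + 20790 = 24180 km = 2.4180×10⁷ m.
Semi-major axis a = (r_p + r_a)/2 = 13898 km = 1.390×10⁷ m.
Vis-viva: v² = μ(2/r − 1/a) = 4.283×10¹³ × (5.530×10⁻⁷ − 7.195×10⁻⁸) = 2.060×10⁷ m²/s².
v = 4539 m/s.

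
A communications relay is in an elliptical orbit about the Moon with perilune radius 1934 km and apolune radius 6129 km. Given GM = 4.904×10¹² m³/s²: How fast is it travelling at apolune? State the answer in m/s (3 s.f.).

v ≈ 620 m/s

Semi-major axis a = (r_p + r_a)/2 = 4031.5 km = 4.032×10⁶ m.
Vis-viva: v² = μ(2/r − 1/a) = 4.904×10¹² × (3.263×10⁻⁷ − 2.480×10⁻⁷) = 3.838×10⁵ m²/s².
v = 619.5 m/s.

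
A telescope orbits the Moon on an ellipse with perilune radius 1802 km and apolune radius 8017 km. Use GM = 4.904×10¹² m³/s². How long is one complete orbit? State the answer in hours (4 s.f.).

T ≈ 8.573 hours

Semi-major axis a = (r_p + r_a)/2 = (1802.0 + 8017.0)/2 = 4909.5 km = 4.910×10⁶ m.
By Kepler's third law T = 2π√(a³/μ) = 2π × 4.912×10³ = 3.086×10⁴ s.
= 8.573 hours.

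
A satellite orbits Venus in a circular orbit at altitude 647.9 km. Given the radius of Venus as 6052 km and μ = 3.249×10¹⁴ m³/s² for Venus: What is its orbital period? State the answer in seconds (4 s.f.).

T ≈ 6045 seconds

r = 6052 + 647.9 = 6699.9 km = 6.6999×10⁶ m.
Kepler's third law: T = 2π√(r³/μ) = 2π√((6.700×10⁶)³ / 3.249×10¹⁴).
r³/μ = 9.257×10⁵ s², so T = 2π × 9.621×10² = 6.045×10³ s.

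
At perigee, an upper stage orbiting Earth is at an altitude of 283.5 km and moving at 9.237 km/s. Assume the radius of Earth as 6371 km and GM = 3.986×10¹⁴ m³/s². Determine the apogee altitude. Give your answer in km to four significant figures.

apogee altitude ≈ 10100 km

r_p = 6371 + 283.5 = 6654.5 km = 6.654×10⁶ m.
Specific energy ε = v²/2 − μ/r = -1.724×10⁷ J/kg, so a = −μ/(2ε) = 1.156×10⁷ m.
The apsides satisfy r_p + r_a = 2a, so the apogee radius is 2a − r_p = 1.647×10⁷ m = 16469 km.
Apogee altitude = 16469 − 6371 = 10098 km.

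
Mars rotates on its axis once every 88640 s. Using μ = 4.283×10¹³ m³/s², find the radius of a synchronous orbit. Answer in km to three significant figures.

A synchronous orbit has period T, so by Kepler's third law a = (μT²/4π²)^(1/3).
μT²/4π² = 4.283×10¹³ × (8.864×10⁴)² / 39.48 = 8.524×10²¹ m³.
a = 2.043×10⁷ m = 20428 km.

r_sync ≈ 20400 km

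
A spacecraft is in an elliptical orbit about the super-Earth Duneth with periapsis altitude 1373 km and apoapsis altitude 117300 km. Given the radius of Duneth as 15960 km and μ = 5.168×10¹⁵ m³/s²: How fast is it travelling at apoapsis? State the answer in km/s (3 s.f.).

v ≈ 2.99 km/s

r_p = 15960 + 1373 = 17333 km = 1.7333×10⁷ m.
r_a = 15960 + 117300 = 133260 km = 1.3326×10⁸ m.
Semi-major axis a = (r_p + r_a)/2 = 75296 km = 7.530×10⁷ m.
Vis-viva: v² = μ(2/r − 1/a) = 5.168×10¹⁵ × (1.501×10⁻⁸ − 1.328×10⁻⁸) = 8.927×10⁶ m²/s².
v = 2988 m/s = 2.988 km/s.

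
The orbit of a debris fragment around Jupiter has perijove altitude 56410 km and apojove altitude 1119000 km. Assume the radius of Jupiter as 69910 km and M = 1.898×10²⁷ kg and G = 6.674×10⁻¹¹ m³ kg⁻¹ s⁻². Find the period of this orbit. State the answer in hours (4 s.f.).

μ = GM = 6.674×10⁻¹¹ × 1.898×10²⁷ = 1.267×10¹⁷ m³/s².
r_p = 69910 + 56410 = 126320 km = 1.2632×10⁸ m.
r_a = 69910 + 1119000 = 1188900 km = 1.1889×10⁹ m.
Semi-major axis a = (r_p + r_a)/2 = (1.2632×10⁵ + 1.1889×10⁶)/2 = 6.5762×10⁵ km = 6.576×10⁸ m.
By Kepler's third law T = 2π√(a³/μ) = 2π × 4.738×10⁴ = 2.977×10⁵ s.
= 82.70 hours.

T ≈ 82.70 hours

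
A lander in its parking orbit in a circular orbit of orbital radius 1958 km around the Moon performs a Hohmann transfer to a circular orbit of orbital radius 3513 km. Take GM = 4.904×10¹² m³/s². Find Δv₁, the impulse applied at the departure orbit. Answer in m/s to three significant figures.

Δv ≈ 211 m/s

r₁ = 1958 km = 1.958×10⁶ m.
r₂ = 3513 km = 3.513×10⁶ m.
Transfer ellipse a_t = (r₁ + r₂)/2 = 2.736×10⁶ m.
At r₁: circular v_c1 = √(μ/r₁) = 1583 m/s; transfer-perilune v_p = √[μ(2/r₁ − 1/a_t)] = 1793 m/s.
Δv₁ = v_p − v_c1 = 210.9 m/s.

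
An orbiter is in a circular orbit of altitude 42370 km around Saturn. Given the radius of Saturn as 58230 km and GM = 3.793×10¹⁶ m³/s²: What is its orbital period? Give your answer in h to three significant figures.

T ≈ 9.04 h

r = 58230 + 42370 = 100600 km = 1.0060×10⁸ m.
Kepler's third law: T = 2π√(r³/μ) = 2π√((1.006×10⁸)³ / 3.793×10¹⁶).
r³/μ = 2.684×10⁷ s², so T = 2π × 5.181×10³ = 3.255×10⁴ s.
Converting: 3.255×10⁴ s ÷ 3600 = 9.042 h.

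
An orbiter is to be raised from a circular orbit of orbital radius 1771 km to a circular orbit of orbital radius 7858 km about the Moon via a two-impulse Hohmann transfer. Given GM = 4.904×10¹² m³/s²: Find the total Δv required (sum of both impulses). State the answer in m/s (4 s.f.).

Δv_total ≈ 772.7 m/s

r₁ = 1771 km = 1.771×10⁶ m.
r₂ = 7858 km = 7.858×10⁶ m.
Transfer ellipse a_t = (r₁ + r₂)/2 = 4.814×10⁶ m.
At r₁: circular v_c1 = √(μ/r₁) = 1664 m/s; transfer-perilune v_p = √[μ(2/r₁ − 1/a_t)] = 2126 m/s.
Δv₁ = v_p − v_c1 = 461.9 m/s.
At r₂: circular v_c2 = √(μ/r₂) = 790.0 m/s; transfer-apolune v_a = √[μ(2/r₂ − 1/a_t)] = 479.1 m/s.
Δv₂ = v_c2 − v_a = 310.9 m/s.
Total Δv = Δv₁ + Δv₂ = 772.7 m/s.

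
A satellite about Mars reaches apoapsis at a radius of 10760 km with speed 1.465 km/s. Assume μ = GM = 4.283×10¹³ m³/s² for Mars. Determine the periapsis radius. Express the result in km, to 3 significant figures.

r_a = 1.076×10⁷ m.
Specific energy ε = v²/2 − μ/r = -2.907×10⁶ J/kg, so a = −μ/(2ε) = 7.366×10⁶ m.
The apsides satisfy r_p + r_a = 2a, so the periapsis radius is 2a − r_a = 3.972×10⁶ m = 3971.5 km.

periapsis radius ≈ 3970 km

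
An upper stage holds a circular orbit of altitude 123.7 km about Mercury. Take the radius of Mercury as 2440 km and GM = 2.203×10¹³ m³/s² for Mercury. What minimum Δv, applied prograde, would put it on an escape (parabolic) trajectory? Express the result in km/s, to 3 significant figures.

r = 2440 + 123.7 = 2563.7 km = 2.5637×10⁶ m.
Circular speed v_c = √(μ/r) = 2931 m/s.
Escape speed v_esc = √(2μ/r) = √2 × v_c = 4146 m/s.
Δv = v_esc − v_c = 1214 m/s = 1.214 km/s.

Δv ≈ 1.21 km/s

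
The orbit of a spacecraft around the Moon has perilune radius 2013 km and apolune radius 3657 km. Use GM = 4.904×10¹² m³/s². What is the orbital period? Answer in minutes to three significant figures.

T ≈ 226 minutes

Semi-major axis a = (r_p + r_a)/2 = (2013.0 + 3657.0)/2 = 2835.0 km = 2.835×10⁶ m.
By Kepler's third law T = 2π√(a³/μ) = 2π × 2.156×10³ = 1.354×10⁴ s.
= 225.7 minutes.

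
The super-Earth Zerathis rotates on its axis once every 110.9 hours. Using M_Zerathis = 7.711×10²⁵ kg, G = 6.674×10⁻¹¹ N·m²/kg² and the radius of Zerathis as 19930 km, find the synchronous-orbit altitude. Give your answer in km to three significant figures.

μ = GM = 6.674×10⁻¹¹ × 7.711×10²⁵ = 5.146×10¹⁵ m³/s².
T = 110.9 hours = 3.992×10⁵ s.
A synchronous orbit has period T, so by Kepler's third law a = (μT²/4π²)^(1/3).
μT²/4π² = 5.146×10¹⁵ × (3.992×10⁵)² / 39.48 = 2.078×10²⁵ m³.
a = 2.749×10⁸ m = 2.7492×10⁵ km.
Altitude h = a − R = 2.7492×10⁵ − 19930 = 2.5499×10⁵ km.

h_sync ≈ 2.55×10⁵ km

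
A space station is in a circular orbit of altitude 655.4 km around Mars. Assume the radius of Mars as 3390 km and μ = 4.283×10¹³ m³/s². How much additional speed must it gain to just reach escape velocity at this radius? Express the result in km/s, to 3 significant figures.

Δv ≈ 1.35 km/s

r = 3390 + 655.4 = 4045.4 km = 4.0454×10⁶ m.
Circular speed v_c = √(μ/r) = 3254 m/s.
Escape speed v_esc = √(2μ/r) = √2 × v_c = 4602 m/s.
Δv = v_esc − v_c = 1348 m/s = 1.348 km/s.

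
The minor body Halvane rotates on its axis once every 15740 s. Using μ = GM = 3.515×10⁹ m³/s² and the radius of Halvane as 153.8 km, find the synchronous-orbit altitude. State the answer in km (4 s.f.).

h_sync ≈ 126.7 km

A synchronous orbit has period T, so by Kepler's third law a = (μT²/4π²)^(1/3).
μT²/4π² = 3.515×10⁹ × (1.574×10⁴)² / 39.48 = 2.206×10¹⁶ m³.
a = 2.805×10⁵ m = 280.45 km.
Altitude h = a − R = 280.45 − 153.8 = 126.65 km.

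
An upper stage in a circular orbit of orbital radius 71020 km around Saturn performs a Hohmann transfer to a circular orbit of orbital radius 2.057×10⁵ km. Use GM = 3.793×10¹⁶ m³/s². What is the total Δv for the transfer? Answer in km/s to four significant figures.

r₁ = 71020 km = 7.102×10⁷ m.
r₂ = 2.057×10⁵ km = 2.057×10⁸ m.
Transfer ellipse a_t = (r₁ + r₂)/2 = 1.384×10⁸ m.
At r₁: circular v_c1 = √(μ/r₁) = 23110 m/s; transfer-perikrone v_p = √[μ(2/r₁ − 1/a_t)] = 28180 m/s.
Δv₁ = v_p − v_c1 = 5068 m/s.
At r₂: circular v_c2 = √(μ/r₂) = 13580 m/s; transfer-apokrone v_a = √[μ(2/r₂ − 1/a_t)] = 9729 m/s.
Δv₂ = v_c2 − v_a = 3850 m/s.
Total Δv = Δv₁ + Δv₂ = 8919 m/s = 8.919 km/s.

Δv_total ≈ 8.919 km/s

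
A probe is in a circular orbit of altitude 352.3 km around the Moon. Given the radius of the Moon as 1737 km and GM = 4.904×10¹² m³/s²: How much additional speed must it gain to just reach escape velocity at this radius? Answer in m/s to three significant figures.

r = 1737 + 352.3 = 2089.3 km = 2.0893×10⁶ m.
Circular speed v_c = √(μ/r) = 1532 m/s.
Escape speed v_esc = √(2μ/r) = √2 × v_c = 2167 m/s.
Δv = v_esc − v_c = 634.6 m/s.

Δv ≈ 635 m/s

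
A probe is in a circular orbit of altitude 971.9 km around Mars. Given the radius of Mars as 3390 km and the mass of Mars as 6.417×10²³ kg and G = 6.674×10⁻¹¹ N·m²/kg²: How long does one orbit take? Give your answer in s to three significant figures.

μ = GM = 6.674×10⁻¹¹ × 6.417×10²³ = 4.283×10¹³ m³/s².
r = 3390 + 971.9 = 4361.9 km = 4.3619×10⁶ m.
Kepler's third law: T = 2π√(r³/μ) = 2π√((4.362×10⁶)³ / 4.283×10¹³).
r³/μ = 1.938×10⁶ s², so T = 2π × 1.392×10³ = 8.747×10³ s.

T ≈ 8750 s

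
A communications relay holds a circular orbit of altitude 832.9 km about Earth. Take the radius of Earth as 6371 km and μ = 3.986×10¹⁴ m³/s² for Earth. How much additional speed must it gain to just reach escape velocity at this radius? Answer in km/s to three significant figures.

r = 6371 + 832.9 = 7203.9 km = 7.2039×10⁶ m.
Circular speed v_c = √(μ/r) = 7438 m/s.
Escape speed v_esc = √(2μ/r) = √2 × v_c = 10520 m/s.
Δv = v_esc − v_c = 3081 m/s = 3.081 km/s.

Δv ≈ 3.08 km/s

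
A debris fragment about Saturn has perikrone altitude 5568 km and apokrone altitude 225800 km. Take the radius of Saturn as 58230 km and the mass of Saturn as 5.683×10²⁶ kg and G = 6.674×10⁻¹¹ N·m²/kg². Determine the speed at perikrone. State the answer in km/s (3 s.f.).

μ = GM = 6.674×10⁻¹¹ × 5.683×10²⁶ = 3.793×10¹⁶ m³/s².
r_p = 58230 + 5568 = 63798 km = 6.3798×10⁷ m.
r_a = 58230 + 225800 = 284030 km = 2.8403×10⁸ m.
Semi-major axis a = (r_p + r_a)/2 = 1.7391×10⁵ km = 1.739×10⁸ m.
Vis-viva: v² = μ(2/r − 1/a) = 3.793×10¹⁶ × (3.135×10⁻⁸ − 5.750×10⁻⁹) = 9.709×10⁸ m²/s².
v = 31160 m/s = 31.16 km/s.

v ≈ 31.2 km/s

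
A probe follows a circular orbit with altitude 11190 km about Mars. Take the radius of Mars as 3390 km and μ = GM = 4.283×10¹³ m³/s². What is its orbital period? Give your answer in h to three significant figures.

r = 3390 + 11190 = 14580 km = 1.4580×10⁷ m.
Kepler's third law: T = 2π√(r³/μ) = 2π√((1.458×10⁷)³ / 4.283×10¹³).
r³/μ = 7.236×10⁷ s², so T = 2π × 8.507×10³ = 5.345×10⁴ s.
Converting: 5.345×10⁴ s ÷ 3600 = 14.85 h.

T ≈ 14.8 h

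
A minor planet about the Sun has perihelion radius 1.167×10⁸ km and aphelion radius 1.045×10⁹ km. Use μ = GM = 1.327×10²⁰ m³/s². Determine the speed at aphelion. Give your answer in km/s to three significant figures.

Semi-major axis a = (r_p + r_a)/2 = 5.8085×10⁸ km = 5.808×10¹¹ m.
Vis-viva: v² = μ(2/r − 1/a) = 1.327×10²⁰ × (1.914×10⁻¹² − 1.722×10⁻¹²) = 2.551×10⁷ m²/s².
v = 5051 m/s = 5.051 km/s.

v ≈ 5.05 km/s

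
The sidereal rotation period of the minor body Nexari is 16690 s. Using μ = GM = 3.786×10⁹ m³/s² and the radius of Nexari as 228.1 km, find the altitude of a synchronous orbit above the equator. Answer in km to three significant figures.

A synchronous orbit has period T, so by Kepler's third law a = (μT²/4π²)^(1/3).
μT²/4π² = 3.786×10⁹ × (1.669×10⁴)² / 39.48 = 2.671×10¹⁶ m³.
a = 2.989×10⁵ m = 298.94 km.
Altitude h = a − R = 298.94 − 228.1 = 70.836 km.

h_sync ≈ 70.8 km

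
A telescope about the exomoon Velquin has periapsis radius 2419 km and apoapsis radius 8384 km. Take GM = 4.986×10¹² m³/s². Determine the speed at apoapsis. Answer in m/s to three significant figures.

Semi-major axis a = (r_p + r_a)/2 = 5401.5 km = 5.402×10⁶ m.
Vis-viva: v² = μ(2/r − 1/a) = 4.986×10¹² × (2.385×10⁻⁷ − 1.851×10⁻⁷) = 2.663×10⁵ m²/s².
v = 516.1 m/s.

v ≈ 516 m/s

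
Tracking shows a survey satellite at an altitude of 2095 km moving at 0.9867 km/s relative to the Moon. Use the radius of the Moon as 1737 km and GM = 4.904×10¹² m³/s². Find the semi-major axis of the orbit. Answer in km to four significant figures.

r = 1737 + 2095 = 3832.0 km = 3.832×10⁶ m.
Vis-viva rearranged: 1/a = 2/r − v²/μ = 5.219×10⁻⁷ − 1.985×10⁻⁷ = 3.234×10⁻⁷ m⁻¹.
a = 3.092×10⁶ m = 3092.2 km.

a ≈ 3092 km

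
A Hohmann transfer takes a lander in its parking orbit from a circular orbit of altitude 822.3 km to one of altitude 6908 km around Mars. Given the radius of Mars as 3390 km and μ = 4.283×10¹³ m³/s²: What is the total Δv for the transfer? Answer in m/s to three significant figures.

Δv_total ≈ 1100 m/s

r₁ = 3390 + 822.3 = 4212.3 km = 4.2123×10⁶ m.
r₂ = 3390 + 6908 = 10298 km = 1.0298×10⁷ m.
Transfer ellipse a_t = (r₁ + r₂)/2 = 7.255×10⁶ m.
At r₁: circular v_c1 = √(μ/r₁) = 3189 m/s; transfer-periapsis v_p = √[μ(2/r₁ − 1/a_t)] = 3799 m/s.
Δv₁ = v_p − v_c1 = 610.3 m/s.
At r₂: circular v_c2 = √(μ/r₂) = 2039 m/s; transfer-apoapsis v_a = √[μ(2/r₂ − 1/a_t)] = 1554 m/s.
Δv₂ = v_c2 − v_a = 485.4 m/s.
Total Δv = Δv₁ + Δv₂ = 1096 m/s.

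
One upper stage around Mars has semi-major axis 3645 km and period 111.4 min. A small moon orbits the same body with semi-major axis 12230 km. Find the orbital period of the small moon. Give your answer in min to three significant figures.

Kepler's third law: T² ∝ a³, so T₂ = T₁ (a₂/a₁)^(3/2).
a₂/a₁ = 3.355, (a₂/a₁)^(3/2) = 6.146.
T₂ = 111.4 × 6.146 = 684.7 min.

T₂ ≈ 685 min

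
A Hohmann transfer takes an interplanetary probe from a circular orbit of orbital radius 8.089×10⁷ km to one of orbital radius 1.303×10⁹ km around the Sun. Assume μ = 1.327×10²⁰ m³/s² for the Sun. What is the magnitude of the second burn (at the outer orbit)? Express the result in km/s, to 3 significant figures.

Δv ≈ 6.64 km/s

r₁ = 8.089×10⁷ km = 8.089×10¹⁰ m.
r₂ = 1.303×10⁹ km = 1.303×10¹² m.
Transfer ellipse a_t = (r₁ + r₂)/2 = 6.919×10¹¹ m.
At r₁: circular v_c1 = √(μ/r₁) = 40500 m/s; transfer-perihelion v_p = √[μ(2/r₁ − 1/a_t)] = 55580 m/s.
At r₂: circular v_c2 = √(μ/r₂) = 10090 m/s; transfer-aphelion v_a = √[μ(2/r₂ − 1/a_t)] = 3450 m/s.
Δv₂ = v_c2 − v_a = 6641 m/s.
= 6.641 km/s.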